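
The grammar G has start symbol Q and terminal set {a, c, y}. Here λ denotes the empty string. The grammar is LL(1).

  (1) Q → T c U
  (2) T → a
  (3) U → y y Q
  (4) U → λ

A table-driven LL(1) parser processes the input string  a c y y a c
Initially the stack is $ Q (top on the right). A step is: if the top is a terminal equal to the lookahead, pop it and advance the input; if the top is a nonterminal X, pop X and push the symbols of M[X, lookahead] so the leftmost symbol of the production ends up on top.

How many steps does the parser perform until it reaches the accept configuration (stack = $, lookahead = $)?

12

      Stack    Input          Action
   1  $ Q      a c y y a c $  expand Q → T c U
   2  $ U c T  a c y y a c $  expand T → a
   3  $ U c a  a c y y a c $  match a
   4  $ U c    c y y a c $    match c
   5  $ U      y y a c $      expand U → y y Q
   6  $ Q y y  y y a c $      match y
   7  $ Q y    y a c $        match y
   8  $ Q      a c $          expand Q → T c U
   9  $ U c T  a c $          expand T → a
  10  $ U c a  a c $          match a
  11  $ U c    c $            match c
  12  $ U      $              expand U → λ
Accept reached after 12 steps.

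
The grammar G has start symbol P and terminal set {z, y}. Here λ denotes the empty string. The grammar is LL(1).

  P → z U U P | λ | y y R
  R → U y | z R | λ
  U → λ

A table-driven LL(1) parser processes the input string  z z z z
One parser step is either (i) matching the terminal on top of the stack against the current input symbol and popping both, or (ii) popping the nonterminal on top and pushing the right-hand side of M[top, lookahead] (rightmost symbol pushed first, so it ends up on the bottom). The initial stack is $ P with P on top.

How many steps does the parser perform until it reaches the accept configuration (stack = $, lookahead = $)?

step 1: stack=$ P  input=z z z z $  — expand P → z U U P
step 2: stack=$ P U U z  input=z z z z $  — match z
step 3: stack=$ P U U  input=z z z $  — expand U → λ
step 4: stack=$ P U  input=z z z $  — expand U → λ
step 5: stack=$ P  input=z z z $  — expand P → z U U P
step 6: stack=$ P U U z  input=z z z $  — match z
step 7: stack=$ P U U  input=z z $  — expand U → λ
step 8: stack=$ P U  input=z z $  — expand U → λ
step 9: stack=$ P  input=z z $  — expand P → z U U P
step 10: stack=$ P U U z  input=z z $  — match z
step 11: stack=$ P U U  input=z $  — expand U → λ
step 12: stack=$ P U  input=z $  — expand U → λ
step 13: stack=$ P  input=z $  — expand P → z U U P
step 14: stack=$ P U U z  input=z $  — match z
step 15: stack=$ P U U  input=$  — expand U → λ
step 16: stack=$ P U  input=$  — expand U → λ
step 17: stack=$ P  input=$  — expand P → λ
Accept reached after 17 steps.

17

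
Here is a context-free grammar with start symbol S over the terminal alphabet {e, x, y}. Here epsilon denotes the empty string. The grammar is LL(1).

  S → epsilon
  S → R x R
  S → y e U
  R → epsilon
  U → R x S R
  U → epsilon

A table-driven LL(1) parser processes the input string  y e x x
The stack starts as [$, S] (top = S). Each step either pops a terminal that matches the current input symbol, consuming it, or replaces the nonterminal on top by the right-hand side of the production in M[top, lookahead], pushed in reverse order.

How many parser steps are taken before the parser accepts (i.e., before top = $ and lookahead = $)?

      Stack      Input      Action
   1  $ S        y e x x $  expand S → y e U
   2  $ U e y    y e x x $  match y
   3  $ U e      e x x $    match e
   4  $ U        x x $      expand U → R x S R
   5  $ R S x R  x x $      expand R → epsilon
   6  $ R S x    x x $      match x
   7  $ R S      x $        expand S → R x R
   8  $ R R x R  x $        expand R → epsilon
   9  $ R R x    x $        match x
  10  $ R R      $          expand R → epsilon
  11  $ R        $          expand R → epsilon
Accept reached after 11 steps.

11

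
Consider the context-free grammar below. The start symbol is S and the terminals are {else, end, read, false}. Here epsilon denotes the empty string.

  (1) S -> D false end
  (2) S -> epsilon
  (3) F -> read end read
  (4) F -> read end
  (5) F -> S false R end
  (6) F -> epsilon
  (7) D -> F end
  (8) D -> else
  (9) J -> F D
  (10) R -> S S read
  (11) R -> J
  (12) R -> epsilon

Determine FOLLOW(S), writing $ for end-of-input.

{$, else, end, false, read}

FIRST(S) = {epsilon, else, end, false, read}  (via D false end)
FIRST(F) = {epsilon, else, end, false, read}  (via S false R end)
FIRST(D) = {else, end, false, read}  (via F end)
FIRST(J) = {else, end, false, read}  (via F D)
FIRST(R) = {epsilon, else, end, false, read}  (via S S read, J)
FOLLOW(S) includes $ since S is the start symbol.
FOLLOW(S): in F->S false R end, S is followed by false R end with FIRST {false}; in R->S S read (occurrence 1), S is followed by S read with FIRST {else, end, false, read}; in R->S S read (occurrence 2), S is followed by read with FIRST {read}. Thus FOLLOW(S) = {$, else, end, false, read}.
FOLLOW(F): in D->F end, F is followed by end with FIRST {end}; in J->F D, F is followed by D with FIRST {else, end, false, read}. Thus FOLLOW(F) = {else, end, false, read}.
FOLLOW(R): in F->S false R end, R is followed by end with FIRST {end}. Thus FOLLOW(R) = {end}.
FOLLOW(J): in R->J, the suffix after J is empty, so FOLLOW(J) ⊇ FOLLOW(R) = {end}. Thus FOLLOW(J) = {end}.
FOLLOW(D): in S->D false end, D is followed by false end with FIRST {false}; in J->F D, the suffix after D is empty, so FOLLOW(D) ⊇ FOLLOW(J) = {end}. Thus FOLLOW(D) = {end, false}.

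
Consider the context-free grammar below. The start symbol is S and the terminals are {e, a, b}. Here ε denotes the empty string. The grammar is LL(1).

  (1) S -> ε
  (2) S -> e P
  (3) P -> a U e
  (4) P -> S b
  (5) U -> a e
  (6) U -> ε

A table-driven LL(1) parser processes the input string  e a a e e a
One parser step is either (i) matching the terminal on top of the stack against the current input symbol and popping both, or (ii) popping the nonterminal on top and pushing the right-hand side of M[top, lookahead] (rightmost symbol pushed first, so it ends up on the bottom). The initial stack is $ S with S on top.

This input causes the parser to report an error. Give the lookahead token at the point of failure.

step 1: stack=$ S  input=e a a e e a $  — expand S -> e P
step 2: stack=$ P e  input=e a a e e a $  — match e
step 3: stack=$ P  input=a a e e a $  — expand P -> a U e
step 4: stack=$ e U a  input=a a e e a $  — match a
step 5: stack=$ e U  input=a e e a $  — expand U -> a e
step 6: stack=$ e e a  input=a e e a $  — match a
step 7: stack=$ e e  input=e e a $  — match e
step 8: stack=$ e  input=e a $  — match e
step 9: stack=$  input=a $  — error: stack empty but input remains

a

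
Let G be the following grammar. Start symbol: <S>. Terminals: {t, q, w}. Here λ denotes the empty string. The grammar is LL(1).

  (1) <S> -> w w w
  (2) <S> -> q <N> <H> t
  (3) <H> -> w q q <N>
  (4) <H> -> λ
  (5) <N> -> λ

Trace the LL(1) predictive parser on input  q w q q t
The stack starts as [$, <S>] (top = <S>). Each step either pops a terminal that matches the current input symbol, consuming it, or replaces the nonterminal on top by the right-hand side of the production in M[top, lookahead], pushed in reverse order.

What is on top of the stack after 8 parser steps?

step 1: stack=$ <S>  input=q w q q t $  — expand <S> -> q <N> <H> t
step 2: stack=$ t <H> <N> q  input=q w q q t $  — match q
step 3: stack=$ t <H> <N>  input=w q q t $  — expand <N> -> λ
step 4: stack=$ t <H>  input=w q q t $  — expand <H> -> w q q <N>
step 5: stack=$ t <N> q q w  input=w q q t $  — match w
step 6: stack=$ t <N> q q  input=q q t $  — match q
step 7: stack=$ t <N> q  input=q t $  — match q
step 8: stack=$ t <N>  input=t $  — expand <N> -> λ
Stack after step 8: $ t (top = t).

t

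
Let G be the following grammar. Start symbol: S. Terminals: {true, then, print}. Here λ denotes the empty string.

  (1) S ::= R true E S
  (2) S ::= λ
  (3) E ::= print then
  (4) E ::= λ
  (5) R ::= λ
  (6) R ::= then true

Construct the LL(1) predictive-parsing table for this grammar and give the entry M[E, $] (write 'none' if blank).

FIRST(E) = {λ, print}
FIRST(R) = {λ, then}
FIRST(S) = {λ, then, true}  (via R true E S)
FOLLOW(S) includes $ since S is the start symbol.
FOLLOW(S): in S::=R true E S, the suffix after S is empty (adds nothing new). Thus FOLLOW(S) = {$}.
FOLLOW(E): in S::=R true E S, E is followed by S with FIRST {λ, then, true}; in S::=R true E S, the suffix after E is nullable, so FOLLOW(E) ⊇ FOLLOW(S) = {$}. Thus FOLLOW(E) = {$, then, true}.
For E ::= print then: FIRST(print then) = {print}, so it goes in M[E, t] for t ∈ {print}.
For E ::= λ: FIRST(λ) = {λ}, so it goes in M[E, t] for t ∈ {}; since λ ∈ FIRST, also for every t ∈ FOLLOW(E) = {$, then, true}.

E ::= λ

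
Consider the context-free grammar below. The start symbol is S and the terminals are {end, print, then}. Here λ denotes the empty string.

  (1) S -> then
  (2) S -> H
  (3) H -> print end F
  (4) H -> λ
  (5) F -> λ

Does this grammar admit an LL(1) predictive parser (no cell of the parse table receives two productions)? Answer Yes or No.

FIRST(S) = {λ, print, then}
FIRST(H) = {λ, print}
FIRST(F) = {λ}
FOLLOW(S) = {$}
FOLLOW(H) = {$}
FOLLOW(F) = {$}
Each cell of M receives at most one production.

Yes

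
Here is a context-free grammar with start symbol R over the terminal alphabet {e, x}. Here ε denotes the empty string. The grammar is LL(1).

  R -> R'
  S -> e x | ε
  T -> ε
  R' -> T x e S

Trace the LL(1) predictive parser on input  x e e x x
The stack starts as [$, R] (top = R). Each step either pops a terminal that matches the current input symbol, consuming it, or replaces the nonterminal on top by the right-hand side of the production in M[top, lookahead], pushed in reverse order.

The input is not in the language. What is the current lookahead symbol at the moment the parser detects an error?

     Stack      Input        Action
  1  $ R        x e e x x $  expand R -> R'
  2  $ R'       x e e x x $  expand R' -> T x e S
  3  $ S e x T  x e e x x $  expand T -> ε
  4  $ S e x    x e e x x $  match x
  5  $ S e      e e x x $    match e
  6  $ S        e x x $      expand S -> e x
  7  $ x e      e x x $      match e
  8  $ x        x x $        match x
  9  $          x $          error: stack empty but input remains

x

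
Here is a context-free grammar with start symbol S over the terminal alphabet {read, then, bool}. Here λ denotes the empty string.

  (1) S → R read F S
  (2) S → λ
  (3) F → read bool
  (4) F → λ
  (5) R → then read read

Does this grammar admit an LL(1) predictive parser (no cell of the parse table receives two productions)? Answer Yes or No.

FIRST(S) = {λ, then}
FIRST(F) = {λ, read}
FIRST(R) = {then}
FOLLOW(S) = {$}
FOLLOW(F) = {$, then}
FOLLOW(R) = {read}
Each cell of M receives at most one production.

Yes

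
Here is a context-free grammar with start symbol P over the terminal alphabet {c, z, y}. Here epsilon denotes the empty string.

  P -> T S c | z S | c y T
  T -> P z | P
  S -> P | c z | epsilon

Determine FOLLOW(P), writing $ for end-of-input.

FIRST(P): from P->T S c we get {c, z}; from P->z S we get {z}; from P->c y T we get {c}. So FIRST(P) = {c, z}.
FIRST(T): from T->P z we get {c, z}; from T->P we get {c, z}. So FIRST(T) = {c, z}.
FIRST(S): from S->P we get {c, z}; from S->c z we get {c}; from S->epsilon we get {epsilon}. So FIRST(S) = {epsilon, c, z}.
FOLLOW(P) includes $ since P is the start symbol.
FOLLOW(P): in T->P z, P is followed by z with FIRST {z}; in T->P, the suffix after P is empty, so FOLLOW(P) ⊇ FOLLOW(T) = {$, c, z}; in S->P, the suffix after P is empty, so FOLLOW(P) ⊇ FOLLOW(S) = {$, c, z}. Thus FOLLOW(P) = {$, c, z}.
FOLLOW(T): in P->T S c, T is followed by S c with FIRST {c, z}; in P->c y T, the suffix after T is empty, so FOLLOW(T) ⊇ FOLLOW(P) = {$, c, z}. Thus FOLLOW(T) = {$, c, z}.
FOLLOW(S): in P->T S c, S is followed by c with FIRST {c}; in P->z S, the suffix after S is empty, so FOLLOW(S) ⊇ FOLLOW(P) = {$, c, z}. Thus FOLLOW(S) = {$, c, z}.

{$, c, z}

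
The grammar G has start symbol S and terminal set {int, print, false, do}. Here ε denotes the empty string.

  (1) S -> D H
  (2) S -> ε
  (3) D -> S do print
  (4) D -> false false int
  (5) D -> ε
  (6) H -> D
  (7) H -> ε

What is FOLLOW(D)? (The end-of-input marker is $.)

FIRST(S): from S->D H we get {ε, do, false}; from S->ε we get {ε}. So FIRST(S) = {ε, do, false}.
FIRST(D): from D->S do print we get {do, false}; from D->false false int we get {false}; from D->ε we get {ε}. So FIRST(D) = {ε, do, false}.
FIRST(H): from H->D we get {ε, do, false}; from H->ε we get {ε}. So FIRST(H) = {ε, do, false}.
FOLLOW(S) includes $ since S is the start symbol.
FOLLOW(S): in D->S do print, S is followed by do print with FIRST {do}. Thus FOLLOW(S) = {$, do}.
FOLLOW(H): in S->D H, the suffix after H is empty, so FOLLOW(H) ⊇ FOLLOW(S) = {$, do}. Thus FOLLOW(H) = {$, do}.
FOLLOW(D): in S->D H, D is followed by H with FIRST {ε, do, false}; in S->D H, the suffix after D is nullable, so FOLLOW(D) ⊇ FOLLOW(S) = {$, do}; in H->D, the suffix after D is empty, so FOLLOW(D) ⊇ FOLLOW(H) = {$, do}. Thus FOLLOW(D) = {$, do, false}.

{$, do, false}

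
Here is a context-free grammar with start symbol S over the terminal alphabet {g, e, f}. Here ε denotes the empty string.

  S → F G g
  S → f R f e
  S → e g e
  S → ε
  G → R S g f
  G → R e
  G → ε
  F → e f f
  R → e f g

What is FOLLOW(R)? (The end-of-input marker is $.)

{e, f, g}

FIRST(F) = {e}
FIRST(R) = {e}
FIRST(S) = {ε, e, f}  (via F G g)
FIRST(G) = {ε, e}  (via R S g f, R e)
FOLLOW(S) includes $ since S is the start symbol.
FOLLOW(S): in G→R S g f, S is followed by g f with FIRST {g}. Thus FOLLOW(S) = {$, g}.
FOLLOW(G): in S→F G g, G is followed by g with FIRST {g}. Thus FOLLOW(G) = {g}.
FOLLOW(F): in S→F G g, F is followed by G g with FIRST {e, g}. Thus FOLLOW(F) = {e, g}.
FOLLOW(R): in S→f R f e, R is followed by f e with FIRST {f}; in G→R S g f, R is followed by S g f with FIRST {e, f, g}; in G→R e, R is followed by e with FIRST {e}. Thus FOLLOW(R) = {e, f, g}.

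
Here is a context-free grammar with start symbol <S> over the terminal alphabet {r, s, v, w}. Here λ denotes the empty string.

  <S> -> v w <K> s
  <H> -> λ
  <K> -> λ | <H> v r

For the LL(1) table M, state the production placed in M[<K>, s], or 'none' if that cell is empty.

<K> -> λ

FIRST(<S>) = {v}
FIRST(<H>) = {λ}
FIRST(<K>) = {λ, v}  (via <H> v r)
FOLLOW(<S>) includes $ since <S> is the start symbol.
FOLLOW(<K>): in <S>->v w <K> s, <K> is followed by s with FIRST {s}. Thus FOLLOW(<K>) = {s}.
For <K> -> λ: FIRST(λ) = {λ}, so it goes in M[<K>, t] for t ∈ {}; since λ ∈ FIRST, also for every t ∈ FOLLOW(<K>) = {s}.
For <K> -> <H> v r: FIRST(<H> v r) = {v}, so it goes in M[<K>, t] for t ∈ {v}.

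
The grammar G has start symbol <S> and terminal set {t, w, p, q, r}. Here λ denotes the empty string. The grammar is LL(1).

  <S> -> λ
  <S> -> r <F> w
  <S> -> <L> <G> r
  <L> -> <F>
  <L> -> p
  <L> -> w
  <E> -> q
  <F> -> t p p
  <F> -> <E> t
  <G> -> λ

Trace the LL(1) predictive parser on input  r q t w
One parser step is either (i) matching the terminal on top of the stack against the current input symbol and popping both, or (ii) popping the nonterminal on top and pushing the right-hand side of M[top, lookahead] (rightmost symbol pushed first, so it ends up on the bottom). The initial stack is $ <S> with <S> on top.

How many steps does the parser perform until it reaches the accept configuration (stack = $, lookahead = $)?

7

step 1: stack=$ <S>  input=r q t w $  — expand <S> -> r <F> w
step 2: stack=$ w <F> r  input=r q t w $  — match r
step 3: stack=$ w <F>  input=q t w $  — expand <F> -> <E> t
step 4: stack=$ w t <E>  input=q t w $  — expand <E> -> q
step 5: stack=$ w t q  input=q t w $  — match q
step 6: stack=$ w t  input=t w $  — match t
step 7: stack=$ w  input=w $  — match w
Accept reached after 7 steps.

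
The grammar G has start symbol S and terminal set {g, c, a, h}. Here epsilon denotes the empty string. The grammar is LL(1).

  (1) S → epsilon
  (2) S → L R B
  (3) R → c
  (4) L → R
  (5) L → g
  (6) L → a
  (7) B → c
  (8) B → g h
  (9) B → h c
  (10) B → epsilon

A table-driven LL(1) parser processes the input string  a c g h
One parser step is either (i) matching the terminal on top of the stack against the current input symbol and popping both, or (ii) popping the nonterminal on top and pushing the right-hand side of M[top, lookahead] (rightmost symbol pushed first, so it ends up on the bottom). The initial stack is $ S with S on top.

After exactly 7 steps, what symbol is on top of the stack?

step 1: stack=$ S  input=a c g h $  — expand S → L R B
step 2: stack=$ B R L  input=a c g h $  — expand L → a
step 3: stack=$ B R a  input=a c g h $  — match a
step 4: stack=$ B R  input=c g h $  — expand R → c
step 5: stack=$ B c  input=c g h $  — match c
step 6: stack=$ B  input=g h $  — expand B → g h
step 7: stack=$ h g  input=g h $  — match g
Stack after step 7: $ h (top = h).

h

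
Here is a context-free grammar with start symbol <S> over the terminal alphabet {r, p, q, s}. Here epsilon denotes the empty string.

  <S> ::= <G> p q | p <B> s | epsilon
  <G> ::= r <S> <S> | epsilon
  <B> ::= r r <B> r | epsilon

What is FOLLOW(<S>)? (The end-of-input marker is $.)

{$, p, r}

FIRST(<G>) = {epsilon, r}
FIRST(<B>) = {epsilon, r}
FIRST(<S>) = {epsilon, p, r}  (via <G> p q)
FOLLOW(<S>) includes $ since <S> is the start symbol.
FOLLOW(<G>): in <S>::=<G> p q, <G> is followed by p q with FIRST {p}. Thus FOLLOW(<G>) = {p}.
FOLLOW(<S>): in <G>::=r <S> <S> (occurrence 1), <S> is followed by <S> with FIRST {epsilon, p, r}; in <G>::=r <S> <S> (occurrence 1), the suffix after <S> is nullable, so FOLLOW(<S>) ⊇ FOLLOW(<G>) = {p}; in <G>::=r <S> <S> (occurrence 2), the suffix after <S> is empty, so FOLLOW(<S>) ⊇ FOLLOW(<G>) = {p}. Thus FOLLOW(<S>) = {$, p, r}.
FOLLOW(<B>): in <S>::=p <B> s, <B> is followed by s with FIRST {s}; in <B>::=r r <B> r, <B> is followed by r with FIRST {r}. Thus FOLLOW(<B>) = {r, s}.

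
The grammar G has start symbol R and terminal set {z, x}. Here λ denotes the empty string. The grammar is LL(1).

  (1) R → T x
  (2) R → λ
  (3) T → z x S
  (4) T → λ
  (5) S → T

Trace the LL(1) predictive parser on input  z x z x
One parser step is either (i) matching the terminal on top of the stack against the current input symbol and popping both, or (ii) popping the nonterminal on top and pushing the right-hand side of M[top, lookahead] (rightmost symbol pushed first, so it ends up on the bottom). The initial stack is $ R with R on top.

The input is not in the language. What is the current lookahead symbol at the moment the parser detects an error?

step 1: stack=$ R  input=z x z x $  — expand R → T x
step 2: stack=$ x T  input=z x z x $  — expand T → z x S
step 3: stack=$ x S x z  input=z x z x $  — match z
step 4: stack=$ x S x  input=x z x $  — match x
step 5: stack=$ x S  input=z x $  — expand S → T
step 6: stack=$ x T  input=z x $  — expand T → z x S
step 7: stack=$ x S x z  input=z x $  — match z
step 8: stack=$ x S x  input=x $  — match x
step 9: stack=$ x S  input=$  — error: M[S, $] is empty

$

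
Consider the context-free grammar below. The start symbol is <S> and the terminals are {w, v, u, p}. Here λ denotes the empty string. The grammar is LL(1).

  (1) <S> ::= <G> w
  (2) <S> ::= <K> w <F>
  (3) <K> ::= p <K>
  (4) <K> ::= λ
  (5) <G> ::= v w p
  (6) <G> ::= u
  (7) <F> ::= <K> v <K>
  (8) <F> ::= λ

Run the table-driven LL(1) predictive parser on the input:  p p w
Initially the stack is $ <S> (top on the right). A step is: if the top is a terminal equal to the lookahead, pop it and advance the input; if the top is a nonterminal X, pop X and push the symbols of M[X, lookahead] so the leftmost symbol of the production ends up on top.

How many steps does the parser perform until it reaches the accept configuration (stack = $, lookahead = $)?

8

     Stack          Input    Action
  1  $ <S>          p p w $  expand <S> ::= <K> w <F>
  2  $ <F> w <K>    p p w $  expand <K> ::= p <K>
  3  $ <F> w <K> p  p p w $  match p
  4  $ <F> w <K>    p w $    expand <K> ::= p <K>
  5  $ <F> w <K> p  p w $    match p
  6  $ <F> w <K>    w $      expand <K> ::= λ
  7  $ <F> w        w $      match w
  8  $ <F>          $        expand <F> ::= λ
Accept reached after 8 steps.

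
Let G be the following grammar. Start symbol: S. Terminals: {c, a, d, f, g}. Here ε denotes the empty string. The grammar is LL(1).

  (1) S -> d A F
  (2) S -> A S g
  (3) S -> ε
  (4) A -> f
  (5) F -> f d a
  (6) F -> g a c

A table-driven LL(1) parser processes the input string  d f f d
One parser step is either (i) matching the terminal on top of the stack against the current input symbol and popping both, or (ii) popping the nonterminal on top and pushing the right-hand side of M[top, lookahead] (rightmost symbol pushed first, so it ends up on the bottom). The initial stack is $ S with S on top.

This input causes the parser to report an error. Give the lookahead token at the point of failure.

$

step 1: stack=$ S  input=d f f d $  — expand S -> d A F
step 2: stack=$ F A d  input=d f f d $  — match d
step 3: stack=$ F A  input=f f d $  — expand A -> f
step 4: stack=$ F f  input=f f d $  — match f
step 5: stack=$ F  input=f d $  — expand F -> f d a
step 6: stack=$ a d f  input=f d $  — match f
step 7: stack=$ a d  input=d $  — match d
step 8: stack=$ a  input=$  — error: top is terminal a but lookahead is $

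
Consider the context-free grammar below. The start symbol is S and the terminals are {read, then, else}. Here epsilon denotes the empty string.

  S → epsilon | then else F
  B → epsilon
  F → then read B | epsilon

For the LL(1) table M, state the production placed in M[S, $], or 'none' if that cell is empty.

FIRST(S) = {epsilon, then}
FIRST(B) = {epsilon}
FIRST(F) = {epsilon, then}
FOLLOW(S) includes $ since S is the start symbol.
FOLLOW(S): S appears on no right-hand side. Thus FOLLOW(S) = {$}.
For S → epsilon: FIRST(epsilon) = {epsilon}, so it goes in M[S, t] for t ∈ {}; since epsilon ∈ FIRST, also for every t ∈ FOLLOW(S) = {$}.
For S → then else F: FIRST(then else F) = {then}, so it goes in M[S, t] for t ∈ {then}.

S → epsilon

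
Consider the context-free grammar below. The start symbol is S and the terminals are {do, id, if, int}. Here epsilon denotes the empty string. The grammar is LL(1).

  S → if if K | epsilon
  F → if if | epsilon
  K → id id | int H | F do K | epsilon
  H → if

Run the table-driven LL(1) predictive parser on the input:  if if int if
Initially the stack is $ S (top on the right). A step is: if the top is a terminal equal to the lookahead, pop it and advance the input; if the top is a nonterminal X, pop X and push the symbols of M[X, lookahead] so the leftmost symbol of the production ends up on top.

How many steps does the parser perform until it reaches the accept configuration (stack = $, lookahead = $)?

7

     Stack      Input           Action
  1  $ S        if if int if $  expand S → if if K
  2  $ K if if  if if int if $  match if
  3  $ K if     if int if $     match if
  4  $ K        int if $        expand K → int H
  5  $ H int    int if $        match int
  6  $ H        if $            expand H → if
  7  $ if       if $            match if
Accept reached after 7 steps.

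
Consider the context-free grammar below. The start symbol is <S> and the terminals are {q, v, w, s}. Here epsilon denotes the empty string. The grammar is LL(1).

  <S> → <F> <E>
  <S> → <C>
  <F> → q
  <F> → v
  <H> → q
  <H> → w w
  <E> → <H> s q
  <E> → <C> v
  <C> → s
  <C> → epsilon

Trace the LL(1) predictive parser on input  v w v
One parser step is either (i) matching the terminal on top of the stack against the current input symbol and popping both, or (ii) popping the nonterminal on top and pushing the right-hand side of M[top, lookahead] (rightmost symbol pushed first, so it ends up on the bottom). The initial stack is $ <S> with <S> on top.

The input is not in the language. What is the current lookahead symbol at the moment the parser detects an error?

v

     Stack      Input    Action
  1  $ <S>      v w v $  expand <S> → <F> <E>
  2  $ <E> <F>  v w v $  expand <F> → v
  3  $ <E> v    v w v $  match v
  4  $ <E>      w v $    expand <E> → <H> s q
  5  $ q s <H>  w v $    expand <H> → w w
  6  $ q s w w  w v $    match w
  7  $ q s w    v $      error: top is terminal w but lookahead is v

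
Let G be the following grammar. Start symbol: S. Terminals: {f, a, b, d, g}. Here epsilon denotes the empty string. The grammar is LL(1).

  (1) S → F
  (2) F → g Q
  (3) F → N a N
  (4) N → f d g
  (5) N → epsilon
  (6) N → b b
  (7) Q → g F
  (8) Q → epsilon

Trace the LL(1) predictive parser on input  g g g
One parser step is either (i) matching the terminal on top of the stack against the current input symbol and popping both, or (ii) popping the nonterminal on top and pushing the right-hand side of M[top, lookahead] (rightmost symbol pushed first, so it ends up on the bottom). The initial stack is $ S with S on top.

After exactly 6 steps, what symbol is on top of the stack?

step 1: stack=$ S  input=g g g $  — expand S → F
step 2: stack=$ F  input=g g g $  — expand F → g Q
step 3: stack=$ Q g  input=g g g $  — match g
step 4: stack=$ Q  input=g g $  — expand Q → g F
step 5: stack=$ F g  input=g g $  — match g
step 6: stack=$ F  input=g $  — expand F → g Q
Stack after step 6: $ Q g (top = g).

g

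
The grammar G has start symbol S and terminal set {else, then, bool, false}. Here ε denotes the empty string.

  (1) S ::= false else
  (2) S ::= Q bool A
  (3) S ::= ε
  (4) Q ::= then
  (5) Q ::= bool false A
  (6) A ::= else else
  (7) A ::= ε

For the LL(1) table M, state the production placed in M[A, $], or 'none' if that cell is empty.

FIRST(Q): from Q::=then we get {then}; from Q::=bool false A we get {bool}. So FIRST(Q) = {bool, then}.
FIRST(A): from A::=else else we get {else}; from A::=ε we get {ε}. So FIRST(A) = {ε, else}.
FIRST(S): from S::=false else we get {false}; from S::=Q bool A we get {bool, then}; from S::=ε we get {ε}. So FIRST(S) = {ε, bool, false, then}.
FOLLOW(S) includes $ since S is the start symbol.
FOLLOW(S): S appears on no right-hand side. Thus FOLLOW(S) = {$}.
FOLLOW(Q): in S::=Q bool A, Q is followed by bool A with FIRST {bool}. Thus FOLLOW(Q) = {bool}.
FOLLOW(A): in S::=Q bool A, the suffix after A is empty, so FOLLOW(A) ⊇ FOLLOW(S) = {$}; in Q::=bool false A, the suffix after A is empty, so FOLLOW(A) ⊇ FOLLOW(Q) = {bool}. Thus FOLLOW(A) = {$, bool}.
For A ::= else else: FIRST(else else) = {else}, so it goes in M[A, t] for t ∈ {else}.
For A ::= ε: FIRST(ε) = {ε}, so it goes in M[A, t] for t ∈ {}; since ε ∈ FIRST, also for every t ∈ FOLLOW(A) = {$, bool}.

A ::= ε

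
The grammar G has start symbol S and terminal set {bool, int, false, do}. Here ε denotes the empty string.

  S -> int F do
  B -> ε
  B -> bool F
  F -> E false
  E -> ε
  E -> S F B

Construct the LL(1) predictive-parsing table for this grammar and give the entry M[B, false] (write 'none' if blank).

FIRST(S): from S->int F do we get {int}. So FIRST(S) = {int}.
FIRST(B): from B->ε we get {ε}; from B->bool F we get {bool}. So FIRST(B) = {ε, bool}.
FIRST(E): from E->ε we get {ε}; from E->S F B we get {int}. So FIRST(E) = {ε, int}.
FIRST(F): from F->E false we get {false, int}. So FIRST(F) = {false, int}.
FOLLOW(S) includes $ since S is the start symbol.
FOLLOW(E): in F->E false, E is followed by false with FIRST {false}. Thus FOLLOW(E) = {false}.
FOLLOW(B): in E->S F B, the suffix after B is empty, so FOLLOW(B) ⊇ FOLLOW(E) = {false}. Thus FOLLOW(B) = {false}.
For B -> ε: FIRST(ε) = {ε}, so it goes in M[B, t] for t ∈ {}; since ε ∈ FIRST, also for every t ∈ FOLLOW(B) = {false}.
For B -> bool F: FIRST(bool F) = {bool}, so it goes in M[B, t] for t ∈ {bool}.

B -> ε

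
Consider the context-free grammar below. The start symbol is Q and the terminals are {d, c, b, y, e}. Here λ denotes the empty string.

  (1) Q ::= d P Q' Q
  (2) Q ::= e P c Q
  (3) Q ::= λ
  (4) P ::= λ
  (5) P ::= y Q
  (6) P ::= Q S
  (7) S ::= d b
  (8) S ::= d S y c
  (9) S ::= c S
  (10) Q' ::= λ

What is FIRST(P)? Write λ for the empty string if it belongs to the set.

{λ, c, d, e, y}

FIRST(Q): from Q::=d P Q' Q we get {d}; from Q::=e P c Q we get {e}; from Q::=λ we get {λ}. So FIRST(Q) = {λ, d, e}.
FIRST(S): from S::=d b we get {d}; from S::=d S y c we get {d}; from S::=c S we get {c}. So FIRST(S) = {c, d}.
FIRST(Q'): from Q'::=λ we get {λ}. So FIRST(Q') = {λ}.
FIRST(P): from P::=λ we get {λ}; from P::=y Q we get {y}; from P::=Q S we get {c, d, e}. So FIRST(P) = {λ, c, d, e, y}.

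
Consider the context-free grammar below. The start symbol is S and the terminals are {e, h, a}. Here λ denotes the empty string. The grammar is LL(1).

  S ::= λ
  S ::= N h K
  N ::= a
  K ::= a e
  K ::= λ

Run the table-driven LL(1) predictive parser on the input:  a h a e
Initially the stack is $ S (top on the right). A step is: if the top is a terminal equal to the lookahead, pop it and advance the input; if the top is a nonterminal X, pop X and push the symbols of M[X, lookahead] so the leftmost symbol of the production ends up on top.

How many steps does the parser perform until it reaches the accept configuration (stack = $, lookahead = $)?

7

step 1: stack=$ S  input=a h a e $  — expand S ::= N h K
step 2: stack=$ K h N  input=a h a e $  — expand N ::= a
step 3: stack=$ K h a  input=a h a e $  — match a
step 4: stack=$ K h  input=h a e $  — match h
step 5: stack=$ K  input=a e $  — expand K ::= a e
step 6: stack=$ e a  input=a e $  — match a
step 7: stack=$ e  input=e $  — match e
Accept reached after 7 steps.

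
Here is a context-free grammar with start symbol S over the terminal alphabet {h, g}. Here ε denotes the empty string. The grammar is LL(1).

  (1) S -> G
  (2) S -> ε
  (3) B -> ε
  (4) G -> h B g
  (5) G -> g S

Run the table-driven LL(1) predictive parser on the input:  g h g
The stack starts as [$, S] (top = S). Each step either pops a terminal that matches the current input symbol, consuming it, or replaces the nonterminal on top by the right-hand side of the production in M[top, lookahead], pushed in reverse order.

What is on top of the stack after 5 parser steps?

     Stack  Input    Action
  1  $ S    g h g $  expand S -> G
  2  $ G    g h g $  expand G -> g S
  3  $ S g  g h g $  match g
  4  $ S    h g $    expand S -> G
  5  $ G    h g $    expand G -> h B g
Stack after step 5: $ g B h (top = h).

h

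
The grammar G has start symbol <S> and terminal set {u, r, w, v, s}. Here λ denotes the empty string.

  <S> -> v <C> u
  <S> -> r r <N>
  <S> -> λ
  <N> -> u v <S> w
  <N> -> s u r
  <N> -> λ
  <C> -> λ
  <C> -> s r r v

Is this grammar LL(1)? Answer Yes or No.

Yes

FIRST(<S>) = {λ, r, v}
FIRST(<N>) = {λ, s, u}
FIRST(<C>) = {λ, s}
FOLLOW(<S>) = {$, w}
FOLLOW(<N>) = {$, w}
FOLLOW(<C>) = {u}
Each cell of M receives at most one production.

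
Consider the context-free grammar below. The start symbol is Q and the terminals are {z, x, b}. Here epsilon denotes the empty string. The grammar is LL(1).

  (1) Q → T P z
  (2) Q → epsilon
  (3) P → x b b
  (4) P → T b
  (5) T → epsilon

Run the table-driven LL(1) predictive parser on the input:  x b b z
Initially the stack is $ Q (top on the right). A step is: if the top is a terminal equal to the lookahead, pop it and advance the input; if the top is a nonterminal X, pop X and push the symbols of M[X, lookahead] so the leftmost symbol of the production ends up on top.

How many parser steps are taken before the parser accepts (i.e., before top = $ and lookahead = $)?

7

step 1: stack=$ Q  input=x b b z $  — expand Q → T P z
step 2: stack=$ z P T  input=x b b z $  — expand T → epsilon
step 3: stack=$ z P  input=x b b z $  — expand P → x b b
step 4: stack=$ z b b x  input=x b b z $  — match x
step 5: stack=$ z b b  input=b b z $  — match b
step 6: stack=$ z b  input=b z $  — match b
step 7: stack=$ z  input=z $  — match z
Accept reached after 7 steps.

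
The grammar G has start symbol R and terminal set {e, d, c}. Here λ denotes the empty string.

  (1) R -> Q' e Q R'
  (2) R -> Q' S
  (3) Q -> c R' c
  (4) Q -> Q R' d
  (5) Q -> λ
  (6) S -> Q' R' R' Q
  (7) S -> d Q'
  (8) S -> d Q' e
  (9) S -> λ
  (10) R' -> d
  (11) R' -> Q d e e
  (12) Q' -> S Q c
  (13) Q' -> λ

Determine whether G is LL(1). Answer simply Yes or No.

FIRST(R) = {λ, c, d, e}
FIRST(Q) = {λ, c, d}
FIRST(S) = {λ, c, d}
FIRST(R') = {c, d}
FIRST(Q') = {λ, c, d}
FOLLOW(R) = {$}
FOLLOW(Q) = {$, c, d}
FOLLOW(S) = {$, c, d}
FOLLOW(R') = {$, c, d}
FOLLOW(Q') = {$, c, d, e}
Cell M[Q, c] receives both Q -> c R' c and Q -> Q R' d and Q -> λ — the grammar is not LL(1).

No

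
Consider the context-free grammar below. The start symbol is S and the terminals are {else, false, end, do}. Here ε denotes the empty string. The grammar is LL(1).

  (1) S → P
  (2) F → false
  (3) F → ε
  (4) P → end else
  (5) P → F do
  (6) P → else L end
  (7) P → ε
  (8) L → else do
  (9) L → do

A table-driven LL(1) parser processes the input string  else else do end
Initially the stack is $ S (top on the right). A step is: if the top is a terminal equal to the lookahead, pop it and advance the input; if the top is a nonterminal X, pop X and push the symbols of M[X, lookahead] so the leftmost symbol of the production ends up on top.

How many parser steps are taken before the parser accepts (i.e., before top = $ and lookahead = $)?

7

     Stack          Input               Action
  1  $ S            else else do end $  expand S → P
  2  $ P            else else do end $  expand P → else L end
  3  $ end L else   else else do end $  match else
  4  $ end L        else do end $       expand L → else do
  5  $ end do else  else do end $       match else
  6  $ end do       do end $            match do
  7  $ end          end $               match end
Accept reached after 7 steps.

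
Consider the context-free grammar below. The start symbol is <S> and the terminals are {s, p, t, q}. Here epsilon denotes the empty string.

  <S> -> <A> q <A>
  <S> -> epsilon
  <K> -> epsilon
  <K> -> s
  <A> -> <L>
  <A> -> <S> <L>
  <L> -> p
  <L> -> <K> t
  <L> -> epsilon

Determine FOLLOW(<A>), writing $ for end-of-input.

FIRST(<K>): from <K>->epsilon we get {epsilon}; from <K>->s we get {s}. So FIRST(<K>) = {epsilon, s}.
FIRST(<L>): from <L>->p we get {p}; from <L>-><K> t we get {s, t}; from <L>->epsilon we get {epsilon}. So FIRST(<L>) = {epsilon, p, s, t}.
FIRST(<S>): from <S>-><A> q <A> we get {p, q, s, t}; from <S>->epsilon we get {epsilon}. So FIRST(<S>) = {epsilon, p, q, s, t}.
FIRST(<A>): from <A>-><L> we get {epsilon, p, s, t}; from <A>-><S> <L> we get {epsilon, p, q, s, t}. So FIRST(<A>) = {epsilon, p, q, s, t}.
FOLLOW(<S>) includes $ since <S> is the start symbol.
FOLLOW(<K>): in <L>-><K> t, <K> is followed by t with FIRST {t}. Thus FOLLOW(<K>) = {t}.
FOLLOW(<S>): in <A>-><S> <L>, <S> is followed by <L> with FIRST {epsilon, p, s, t}; in <A>-><S> <L>, the suffix after <S> is nullable, so FOLLOW(<S>) ⊇ FOLLOW(<A>) = {$, p, q, s, t}. Thus FOLLOW(<S>) = {$, p, q, s, t}.
FOLLOW(<A>): in <S>-><A> q <A> (occurrence 1), <A> is followed by q <A> with FIRST {q}; in <S>-><A> q <A> (occurrence 2), the suffix after <A> is empty, so FOLLOW(<A>) ⊇ FOLLOW(<S>) = {$, p, q, s, t}. Thus FOLLOW(<A>) = {$, p, q, s, t}.
FOLLOW(<L>): in <A>-><L>, the suffix after <L> is empty, so FOLLOW(<L>) ⊇ FOLLOW(<A>) = {$, p, q, s, t}; in <A>-><S> <L>, the suffix after <L> is empty, so FOLLOW(<L>) ⊇ FOLLOW(<A>) = {$, p, q, s, t}. Thus FOLLOW(<L>) = {$, p, q, s, t}.

{$, p, q, s, t}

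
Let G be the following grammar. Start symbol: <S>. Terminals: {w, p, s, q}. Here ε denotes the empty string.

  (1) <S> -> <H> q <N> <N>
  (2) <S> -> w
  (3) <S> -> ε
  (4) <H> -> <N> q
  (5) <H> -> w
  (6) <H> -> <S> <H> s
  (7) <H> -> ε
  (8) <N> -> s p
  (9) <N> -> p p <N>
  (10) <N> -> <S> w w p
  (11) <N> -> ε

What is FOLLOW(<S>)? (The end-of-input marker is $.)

{$, p, q, s, w}

FIRST(<S>) = {ε, p, q, s, w}  (via <H> q <N> <N>)
FIRST(<N>) = {ε, p, q, s, w}  (via <S> w w p)
FIRST(<H>) = {ε, p, q, s, w}  (via <N> q, <S> <H> s)
FOLLOW(<S>) includes $ since <S> is the start symbol.
FOLLOW(<S>): in <H>-><S> <H> s, <S> is followed by <H> s with FIRST {p, q, s, w}; in <N>-><S> w w p, <S> is followed by w w p with FIRST {w}. Thus FOLLOW(<S>) = {$, p, q, s, w}.
FOLLOW(<H>): in <S>-><H> q <N> <N>, <H> is followed by q <N> <N> with FIRST {q}; in <H>-><S> <H> s, <H> is followed by s with FIRST {s}. Thus FOLLOW(<H>) = {q, s}.
FOLLOW(<N>): in <S>-><H> q <N> <N> (occurrence 1), <N> is followed by <N> with FIRST {ε, p, q, s, w}; in <S>-><H> q <N> <N> (occurrence 1), the suffix after <N> is nullable, so FOLLOW(<N>) ⊇ FOLLOW(<S>) = {$, p, q, s, w}; in <S>-><H> q <N> <N> (occurrence 2), the suffix after <N> is empty, so FOLLOW(<N>) ⊇ FOLLOW(<S>) = {$, p, q, s, w}; in <H>-><N> q, <N> is followed by q with FIRST {q}; in <N>->p p <N>, the suffix after <N> is empty (adds nothing new). Thus FOLLOW(<N>) = {$, p, q, s, w}.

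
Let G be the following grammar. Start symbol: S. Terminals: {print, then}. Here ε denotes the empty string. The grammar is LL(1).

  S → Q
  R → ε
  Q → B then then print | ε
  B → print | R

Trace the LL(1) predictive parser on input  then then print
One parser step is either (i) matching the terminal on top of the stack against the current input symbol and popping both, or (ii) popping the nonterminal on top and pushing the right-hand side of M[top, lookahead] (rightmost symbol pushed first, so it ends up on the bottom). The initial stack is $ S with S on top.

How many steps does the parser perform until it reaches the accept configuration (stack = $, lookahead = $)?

7

     Stack                Input              Action
  1  $ S                  then then print $  expand S → Q
  2  $ Q                  then then print $  expand Q → B then then print
  3  $ print then then B  then then print $  expand B → R
  4  $ print then then R  then then print $  expand R → ε
  5  $ print then then    then then print $  match then
  6  $ print then         then print $       match then
  7  $ print              print $            match print
Accept reached after 7 steps.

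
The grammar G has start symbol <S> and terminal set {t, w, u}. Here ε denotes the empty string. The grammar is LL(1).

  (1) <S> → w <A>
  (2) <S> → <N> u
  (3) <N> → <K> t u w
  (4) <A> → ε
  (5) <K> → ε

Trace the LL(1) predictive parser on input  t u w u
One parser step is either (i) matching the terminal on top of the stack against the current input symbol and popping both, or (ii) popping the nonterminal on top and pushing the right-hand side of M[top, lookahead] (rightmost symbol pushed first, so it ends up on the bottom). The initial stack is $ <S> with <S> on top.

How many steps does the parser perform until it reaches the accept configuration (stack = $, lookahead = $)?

7

     Stack          Input      Action
  1  $ <S>          t u w u $  expand <S> → <N> u
  2  $ u <N>        t u w u $  expand <N> → <K> t u w
  3  $ u w u t <K>  t u w u $  expand <K> → ε
  4  $ u w u t      t u w u $  match t
  5  $ u w u        u w u $    match u
  6  $ u w          w u $      match w
  7  $ u            u $        match u
Accept reached after 7 steps.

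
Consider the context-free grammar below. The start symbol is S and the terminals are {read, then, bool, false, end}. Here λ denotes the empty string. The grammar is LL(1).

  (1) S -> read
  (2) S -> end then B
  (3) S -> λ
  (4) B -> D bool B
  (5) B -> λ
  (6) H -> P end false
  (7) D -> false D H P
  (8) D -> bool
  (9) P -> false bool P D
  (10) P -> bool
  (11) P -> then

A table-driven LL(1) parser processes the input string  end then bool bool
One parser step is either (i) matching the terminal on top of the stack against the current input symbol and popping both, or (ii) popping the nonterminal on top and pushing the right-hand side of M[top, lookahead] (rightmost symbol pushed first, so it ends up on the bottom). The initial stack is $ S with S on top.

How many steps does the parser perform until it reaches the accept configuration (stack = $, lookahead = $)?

8

step 1: stack=$ S  input=end then bool bool $  — expand S -> end then B
step 2: stack=$ B then end  input=end then bool bool $  — match end
step 3: stack=$ B then  input=then bool bool $  — match then
step 4: stack=$ B  input=bool bool $  — expand B -> D bool B
step 5: stack=$ B bool D  input=bool bool $  — expand D -> bool
step 6: stack=$ B bool bool  input=bool bool $  — match bool
step 7: stack=$ B bool  input=bool $  — match bool
step 8: stack=$ B  input=$  — expand B -> λ
Accept reached after 8 steps.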